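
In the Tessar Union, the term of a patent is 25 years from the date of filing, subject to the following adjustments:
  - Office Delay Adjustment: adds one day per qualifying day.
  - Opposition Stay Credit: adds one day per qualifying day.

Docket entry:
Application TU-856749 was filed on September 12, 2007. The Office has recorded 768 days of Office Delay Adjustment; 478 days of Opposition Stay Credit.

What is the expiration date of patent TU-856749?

Base term: filing date + 25 years → 12 September 2032.
Office Delay Adjustment: +768 days → 20 October 2034.
Opposition Stay Credit: +478 days → 10 February 2036.

February 10, 2036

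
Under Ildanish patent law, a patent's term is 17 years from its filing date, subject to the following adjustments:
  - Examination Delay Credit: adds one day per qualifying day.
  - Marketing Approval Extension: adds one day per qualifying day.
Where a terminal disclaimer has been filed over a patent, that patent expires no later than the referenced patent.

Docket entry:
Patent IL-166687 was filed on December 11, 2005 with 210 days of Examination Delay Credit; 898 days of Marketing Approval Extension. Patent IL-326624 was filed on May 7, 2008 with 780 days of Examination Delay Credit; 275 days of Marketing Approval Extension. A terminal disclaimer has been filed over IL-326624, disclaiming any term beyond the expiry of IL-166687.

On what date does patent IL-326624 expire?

Natural term of IL-326624:
  Base: filing + 17 years → 7 May 2025.
  Examination Delay Credit: +780 days → 26 June 2027.
  Marketing Approval Extension: +275 days → 27 March 2028.
Expiry of referenced patent IL-166687:
  Base: filing + 17 years → 11 December 2022.
  Examination Delay Credit: +210 days → 9 July 2023.
  Marketing Approval Extension: +898 days → 23 December 2025.
Terminal disclaimer: IL-326624 expires on the earlier of 27 March 2028 and 23 December 2025.

2025-12-23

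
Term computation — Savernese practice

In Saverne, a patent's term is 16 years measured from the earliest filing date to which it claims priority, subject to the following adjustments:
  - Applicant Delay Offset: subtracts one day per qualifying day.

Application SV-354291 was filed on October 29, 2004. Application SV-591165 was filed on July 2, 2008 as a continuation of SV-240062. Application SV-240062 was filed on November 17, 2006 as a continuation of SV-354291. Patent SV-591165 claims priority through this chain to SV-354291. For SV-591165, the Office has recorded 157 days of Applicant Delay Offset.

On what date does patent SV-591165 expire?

May 25, 2020

Earliest priority filing: 29 October 2004.
Base term: 29 October 2004 + 16 years → 29 October 2020.
Applicant Delay Offset: −157 days → 25 May 2020.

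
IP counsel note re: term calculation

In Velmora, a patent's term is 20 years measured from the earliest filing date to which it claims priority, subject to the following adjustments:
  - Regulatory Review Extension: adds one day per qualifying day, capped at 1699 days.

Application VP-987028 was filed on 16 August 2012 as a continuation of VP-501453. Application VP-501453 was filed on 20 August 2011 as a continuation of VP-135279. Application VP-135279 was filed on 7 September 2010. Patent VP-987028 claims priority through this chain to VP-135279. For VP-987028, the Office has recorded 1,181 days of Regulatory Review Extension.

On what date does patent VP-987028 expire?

Earliest priority filing: 7 September 2010.
Base term: 7 September 2010 + 20 years → 7 September 2030.
Regulatory Review Extension: 1181 days (within the 1699-day cap) → +1181 days → 1 December 2033.

2033-12-01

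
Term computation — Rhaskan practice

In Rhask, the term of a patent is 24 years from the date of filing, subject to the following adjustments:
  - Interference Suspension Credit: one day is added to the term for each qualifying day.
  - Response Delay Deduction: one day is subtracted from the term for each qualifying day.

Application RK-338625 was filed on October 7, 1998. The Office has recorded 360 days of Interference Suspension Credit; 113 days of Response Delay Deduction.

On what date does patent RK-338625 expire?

June 11, 2023

Base term: filing date + 24 years → 7 October 2022.
Interference Suspension Credit: +360 days → 2 October 2023.
Response Delay Deduction: −113 days → 11 June 2023.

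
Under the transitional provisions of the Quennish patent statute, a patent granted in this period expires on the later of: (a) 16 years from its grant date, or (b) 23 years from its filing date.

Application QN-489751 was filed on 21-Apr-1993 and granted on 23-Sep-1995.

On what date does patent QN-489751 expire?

April 21, 2016

(a) grant + 16 years → 23 September 2011.
(b) filing + 23 years → 21 April 2016.
Later of the two: 21 April 2016.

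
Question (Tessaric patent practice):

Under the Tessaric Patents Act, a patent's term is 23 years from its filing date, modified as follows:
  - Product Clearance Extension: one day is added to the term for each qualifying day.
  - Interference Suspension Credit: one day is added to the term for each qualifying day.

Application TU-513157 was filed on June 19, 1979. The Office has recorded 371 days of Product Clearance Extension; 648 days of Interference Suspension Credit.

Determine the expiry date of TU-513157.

April 3, 2005

Base term: filing date + 23 years → 19 June 2002.
Product Clearance Extension: +371 days → 25 June 2003.
Interference Suspension Credit: +648 days → 3 April 2005.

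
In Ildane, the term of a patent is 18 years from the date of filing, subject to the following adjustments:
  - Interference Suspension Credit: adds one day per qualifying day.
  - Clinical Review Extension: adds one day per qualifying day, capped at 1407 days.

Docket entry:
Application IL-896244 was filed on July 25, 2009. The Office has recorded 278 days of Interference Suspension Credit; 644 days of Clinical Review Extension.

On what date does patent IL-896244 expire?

Base term: filing date + 18 years → 25 July 2027.
Interference Suspension Credit: +278 days → 28 April 2028.
Clinical Review Extension: 644 days (within the 1407-day cap) → +644 days → 1 February 2030.

February 1, 2030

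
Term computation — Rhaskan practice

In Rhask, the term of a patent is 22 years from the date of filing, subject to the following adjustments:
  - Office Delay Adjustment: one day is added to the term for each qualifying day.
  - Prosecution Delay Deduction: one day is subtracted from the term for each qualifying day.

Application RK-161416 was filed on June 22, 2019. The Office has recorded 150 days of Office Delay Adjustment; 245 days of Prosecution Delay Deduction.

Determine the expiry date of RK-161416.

Base term: filing date + 22 years → 22 June 2041.
Office Delay Adjustment: +150 days → 19 November 2041.
Prosecution Delay Deduction: −245 days → 19 March 2041.

2041-03-19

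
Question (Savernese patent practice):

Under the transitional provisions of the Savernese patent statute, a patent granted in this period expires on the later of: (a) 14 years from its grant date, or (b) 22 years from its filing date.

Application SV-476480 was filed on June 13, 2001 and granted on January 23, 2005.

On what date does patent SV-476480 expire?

June 13, 2023

(a) grant + 14 years → 23 January 2019.
(b) filing + 22 years → 13 June 2023.
Later of the two: 13 June 2023.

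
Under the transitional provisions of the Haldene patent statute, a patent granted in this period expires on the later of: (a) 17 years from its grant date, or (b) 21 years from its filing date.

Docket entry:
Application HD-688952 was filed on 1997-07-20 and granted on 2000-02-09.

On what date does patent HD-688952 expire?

2018-07-20

(a) grant + 17 years → 9 February 2017.
(b) filing + 21 years → 20 July 2018.
Later of the two: 20 July 2018.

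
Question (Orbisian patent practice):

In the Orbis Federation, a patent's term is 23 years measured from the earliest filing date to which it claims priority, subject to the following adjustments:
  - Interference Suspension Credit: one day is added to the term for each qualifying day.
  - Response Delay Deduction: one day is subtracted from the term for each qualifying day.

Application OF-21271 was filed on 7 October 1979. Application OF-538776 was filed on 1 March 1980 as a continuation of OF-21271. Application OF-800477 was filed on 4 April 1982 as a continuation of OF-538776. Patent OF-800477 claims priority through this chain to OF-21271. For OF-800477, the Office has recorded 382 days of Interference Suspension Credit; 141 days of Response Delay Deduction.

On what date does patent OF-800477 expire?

June 5, 2003

Earliest priority filing: 7 October 1979.
Base term: 7 October 1979 + 23 years → 7 October 2002.
Interference Suspension Credit: +382 days → 24 October 2003.
Response Delay Deduction: −141 days → 5 June 2003.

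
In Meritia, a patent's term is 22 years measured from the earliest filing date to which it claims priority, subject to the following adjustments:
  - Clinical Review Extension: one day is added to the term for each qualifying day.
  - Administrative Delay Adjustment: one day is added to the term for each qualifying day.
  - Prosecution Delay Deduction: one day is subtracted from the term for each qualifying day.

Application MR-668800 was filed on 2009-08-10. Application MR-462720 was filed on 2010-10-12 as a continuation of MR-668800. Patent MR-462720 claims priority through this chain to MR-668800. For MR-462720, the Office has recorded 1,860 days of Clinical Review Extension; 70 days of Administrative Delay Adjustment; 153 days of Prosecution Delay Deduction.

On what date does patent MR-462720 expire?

2036-06-21

Earliest priority filing: 10 August 2009.
Base term: 10 August 2009 + 22 years → 10 August 2031.
Clinical Review Extension: +1860 days → 12 September 2036.
Administrative Delay Adjustment: +70 days → 21 November 2036.
Prosecution Delay Deduction: −153 days → 21 June 2036.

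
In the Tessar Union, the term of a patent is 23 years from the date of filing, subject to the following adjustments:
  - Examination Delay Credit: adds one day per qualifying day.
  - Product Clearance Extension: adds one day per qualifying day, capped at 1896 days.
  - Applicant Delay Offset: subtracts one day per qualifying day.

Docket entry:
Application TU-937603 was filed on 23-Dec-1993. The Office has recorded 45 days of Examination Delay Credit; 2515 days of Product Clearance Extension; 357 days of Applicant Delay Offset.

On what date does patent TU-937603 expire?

2021-04-25

Base term: filing date + 23 years → 23 December 2016.
Examination Delay Credit: +45 days → 6 February 2017.
Product Clearance Extension: 2515 days claimed exceeds the 1896-day cap, so +1896 days → 17 April 2022.
Applicant Delay Offset: −357 days → 25 April 2021.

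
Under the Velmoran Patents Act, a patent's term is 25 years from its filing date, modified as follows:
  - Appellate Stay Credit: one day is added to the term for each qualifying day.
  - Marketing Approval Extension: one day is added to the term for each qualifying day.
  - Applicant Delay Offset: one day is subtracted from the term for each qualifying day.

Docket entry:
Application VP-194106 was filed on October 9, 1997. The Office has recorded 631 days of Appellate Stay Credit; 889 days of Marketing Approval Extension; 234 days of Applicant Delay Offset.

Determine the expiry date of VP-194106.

Base term: filing date + 25 years → 9 October 2022.
Appellate Stay Credit: +631 days → 1 July 2024.
Marketing Approval Extension: +889 days → 7 December 2026.
Applicant Delay Offset: −234 days → 17 April 2026.

April 17, 2026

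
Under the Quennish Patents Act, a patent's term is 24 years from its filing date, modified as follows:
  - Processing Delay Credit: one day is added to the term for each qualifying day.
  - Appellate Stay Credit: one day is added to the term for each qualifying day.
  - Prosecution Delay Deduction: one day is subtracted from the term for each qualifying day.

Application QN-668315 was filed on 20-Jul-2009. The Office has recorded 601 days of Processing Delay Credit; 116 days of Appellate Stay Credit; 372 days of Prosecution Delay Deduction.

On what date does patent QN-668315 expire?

2034-06-30

Base term: filing date + 24 years → 20 July 2033.
Processing Delay Credit: +601 days → 13 March 2035.
Appellate Stay Credit: +116 days → 7 July 2035.
Prosecution Delay Deduction: −372 days → 30 June 2034.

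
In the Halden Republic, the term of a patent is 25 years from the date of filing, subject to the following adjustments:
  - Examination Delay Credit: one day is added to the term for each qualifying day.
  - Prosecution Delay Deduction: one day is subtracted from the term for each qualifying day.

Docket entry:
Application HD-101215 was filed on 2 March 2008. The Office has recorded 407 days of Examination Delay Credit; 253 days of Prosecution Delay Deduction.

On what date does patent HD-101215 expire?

Base term: filing date + 25 years → 2 March 2033.
Examination Delay Credit: +407 days → 13 April 2034.
Prosecution Delay Deduction: −253 days → 3 August 2033.

August 3, 2033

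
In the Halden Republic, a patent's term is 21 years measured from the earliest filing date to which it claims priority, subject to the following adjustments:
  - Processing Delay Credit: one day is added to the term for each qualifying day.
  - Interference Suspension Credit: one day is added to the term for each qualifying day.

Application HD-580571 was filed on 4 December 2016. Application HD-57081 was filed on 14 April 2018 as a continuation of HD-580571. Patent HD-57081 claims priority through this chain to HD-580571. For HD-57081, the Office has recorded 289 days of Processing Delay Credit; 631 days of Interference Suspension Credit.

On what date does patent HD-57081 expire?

Earliest priority filing: 4 December 2016.
Base term: 4 December 2016 + 21 years → 4 December 2037.
Processing Delay Credit: +289 days → 19 September 2038.
Interference Suspension Credit: +631 days → 11 June 2040.

2040-06-11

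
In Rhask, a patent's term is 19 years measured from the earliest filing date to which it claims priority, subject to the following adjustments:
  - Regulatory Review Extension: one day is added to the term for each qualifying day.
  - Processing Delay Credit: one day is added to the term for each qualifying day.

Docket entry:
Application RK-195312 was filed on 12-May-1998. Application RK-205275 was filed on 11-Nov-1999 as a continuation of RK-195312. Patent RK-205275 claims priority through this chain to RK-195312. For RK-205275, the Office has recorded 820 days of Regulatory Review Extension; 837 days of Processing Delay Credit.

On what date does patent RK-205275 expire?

Earliest priority filing: 12 May 1998.
Base term: 12 May 1998 + 19 years → 12 May 2017.
Regulatory Review Extension: +820 days → 10 August 2019.
Processing Delay Credit: +837 days → 24 November 2021.

2021-11-24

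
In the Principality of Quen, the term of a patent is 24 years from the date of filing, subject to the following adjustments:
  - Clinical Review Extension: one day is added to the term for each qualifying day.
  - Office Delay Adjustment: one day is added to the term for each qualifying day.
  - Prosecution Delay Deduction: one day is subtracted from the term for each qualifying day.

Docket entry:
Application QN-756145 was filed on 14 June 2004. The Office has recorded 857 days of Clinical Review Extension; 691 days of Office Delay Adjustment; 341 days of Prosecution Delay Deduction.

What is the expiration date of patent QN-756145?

Base term: filing date + 24 years → 14 June 2028.
Clinical Review Extension: +857 days → 19 October 2030.
Office Delay Adjustment: +691 days → 9 September 2032.
Prosecution Delay Deduction: −341 days → 4 October 2031.

2031-10-04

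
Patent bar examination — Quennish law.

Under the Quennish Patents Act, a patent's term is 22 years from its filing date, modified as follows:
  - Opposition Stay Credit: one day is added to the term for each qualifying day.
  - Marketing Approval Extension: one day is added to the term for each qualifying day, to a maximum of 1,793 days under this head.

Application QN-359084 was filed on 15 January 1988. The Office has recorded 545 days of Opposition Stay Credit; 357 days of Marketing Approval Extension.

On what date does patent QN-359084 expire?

2012-07-05

Base term: filing date + 22 years → 15 January 2010.
Opposition Stay Credit: +545 days → 14 July 2011.
Marketing Approval Extension: 357 days (within the 1793-day cap) → +357 days → 5 July 2012.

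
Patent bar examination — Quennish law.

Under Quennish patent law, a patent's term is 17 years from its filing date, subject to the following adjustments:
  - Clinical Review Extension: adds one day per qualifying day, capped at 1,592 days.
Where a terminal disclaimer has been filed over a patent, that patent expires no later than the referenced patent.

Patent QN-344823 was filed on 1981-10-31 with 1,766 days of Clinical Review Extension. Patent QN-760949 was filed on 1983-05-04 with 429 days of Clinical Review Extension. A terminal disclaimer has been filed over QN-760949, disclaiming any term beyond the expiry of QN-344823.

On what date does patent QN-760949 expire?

July 7, 2001

Natural term of QN-760949:
  Base: filing + 17 years → 4 May 2000.
  Clinical Review Extension: 429 days (within the 1592-day cap) → +429 days → 7 July 2001.
Expiry of referenced patent QN-344823:
  Base: filing + 17 years → 31 October 1998.
  Clinical Review Extension: 1766 days claimed exceeds the 1592-day cap, so +1592 days → 11 March 2003.
Terminal disclaimer: QN-760949 expires on the earlier of 7 July 2001 and 11 March 2003.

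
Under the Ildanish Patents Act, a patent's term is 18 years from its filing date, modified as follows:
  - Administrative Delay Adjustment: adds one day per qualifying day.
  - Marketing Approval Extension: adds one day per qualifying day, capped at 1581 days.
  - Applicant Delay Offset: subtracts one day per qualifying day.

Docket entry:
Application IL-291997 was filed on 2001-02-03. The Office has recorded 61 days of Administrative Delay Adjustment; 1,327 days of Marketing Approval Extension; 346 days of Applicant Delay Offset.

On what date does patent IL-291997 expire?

Base term: filing date + 18 years → 3 February 2019.
Administrative Delay Adjustment: +61 days → 5 April 2019.
Marketing Approval Extension: 1327 days (within the 1581-day cap) → +1327 days → 22 November 2022.
Applicant Delay Offset: −346 days → 11 December 2021.

December 11, 2021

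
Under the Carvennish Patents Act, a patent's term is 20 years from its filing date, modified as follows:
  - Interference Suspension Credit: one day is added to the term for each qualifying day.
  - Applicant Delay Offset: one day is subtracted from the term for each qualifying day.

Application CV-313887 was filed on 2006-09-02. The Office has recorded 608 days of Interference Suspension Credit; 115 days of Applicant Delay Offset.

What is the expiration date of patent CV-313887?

Base term: filing date + 20 years → 2 September 2026.
Interference Suspension Credit: +608 days → 2 May 2028.
Applicant Delay Offset: −115 days → 8 January 2028.

January 8, 2028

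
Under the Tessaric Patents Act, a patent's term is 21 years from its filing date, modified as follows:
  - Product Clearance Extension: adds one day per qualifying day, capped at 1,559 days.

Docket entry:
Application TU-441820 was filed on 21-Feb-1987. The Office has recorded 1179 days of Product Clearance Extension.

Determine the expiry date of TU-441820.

May 15, 2011

Base term: filing date + 21 years → 21 February 2008.
Product Clearance Extension: 1179 days (within the 1559-day cap) → +1179 days → 15 May 2011.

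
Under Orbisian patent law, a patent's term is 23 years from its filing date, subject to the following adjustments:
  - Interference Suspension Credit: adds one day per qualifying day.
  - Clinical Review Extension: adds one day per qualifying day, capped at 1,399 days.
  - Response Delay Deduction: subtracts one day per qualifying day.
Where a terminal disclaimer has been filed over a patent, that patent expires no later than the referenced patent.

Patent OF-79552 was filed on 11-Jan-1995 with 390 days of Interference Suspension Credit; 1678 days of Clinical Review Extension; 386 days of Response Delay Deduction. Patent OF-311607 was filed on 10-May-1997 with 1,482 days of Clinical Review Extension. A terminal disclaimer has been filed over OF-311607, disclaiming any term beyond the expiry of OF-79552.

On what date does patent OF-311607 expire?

2021-11-14

Natural term of OF-311607:
  Base: filing + 23 years → 10 May 2020.
  Clinical Review Extension: 1482 days claimed exceeds the 1399-day cap, so +1399 days → 9 March 2024.
Expiry of referenced patent OF-79552:
  Base: filing + 23 years → 11 January 2018.
  Interference Suspension Credit: +390 days → 5 February 2019.
  Clinical Review Extension: 1678 days claimed exceeds the 1399-day cap, so +1399 days → 5 December 2022.
  Response Delay Deduction: −386 days → 14 November 2021.
Terminal disclaimer: OF-311607 expires on the earlier of 9 March 2024 and 14 November 2021.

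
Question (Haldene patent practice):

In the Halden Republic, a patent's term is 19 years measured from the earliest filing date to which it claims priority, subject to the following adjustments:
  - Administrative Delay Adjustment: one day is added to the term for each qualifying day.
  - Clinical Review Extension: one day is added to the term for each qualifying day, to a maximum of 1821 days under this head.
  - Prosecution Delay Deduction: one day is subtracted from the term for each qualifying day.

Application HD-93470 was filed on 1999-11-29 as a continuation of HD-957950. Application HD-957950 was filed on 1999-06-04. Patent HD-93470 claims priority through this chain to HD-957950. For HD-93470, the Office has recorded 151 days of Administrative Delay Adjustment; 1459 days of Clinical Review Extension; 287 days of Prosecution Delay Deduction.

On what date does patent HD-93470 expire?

Earliest priority filing: 4 June 1999.
Base term: 4 June 1999 + 19 years → 4 June 2018.
Administrative Delay Adjustment: +151 days → 2 November 2018.
Clinical Review Extension: 1459 days (within the 1821-day cap) → +1459 days → 31 October 2022.
Prosecution Delay Deduction: −287 days → 17 January 2022.

2022-01-17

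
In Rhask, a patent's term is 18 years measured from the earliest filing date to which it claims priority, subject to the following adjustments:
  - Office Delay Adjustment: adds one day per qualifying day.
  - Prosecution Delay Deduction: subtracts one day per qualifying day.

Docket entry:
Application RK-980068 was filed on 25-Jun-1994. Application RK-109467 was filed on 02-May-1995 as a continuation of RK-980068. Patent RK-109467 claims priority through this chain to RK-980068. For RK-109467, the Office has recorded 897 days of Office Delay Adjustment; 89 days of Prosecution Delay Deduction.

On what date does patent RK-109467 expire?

2014-09-11

Earliest priority filing: 25 June 1994.
Base term: 25 June 1994 + 18 years → 25 June 2012.
Office Delay Adjustment: +897 days → 9 December 2014.
Prosecution Delay Deduction: −89 days → 11 September 2014.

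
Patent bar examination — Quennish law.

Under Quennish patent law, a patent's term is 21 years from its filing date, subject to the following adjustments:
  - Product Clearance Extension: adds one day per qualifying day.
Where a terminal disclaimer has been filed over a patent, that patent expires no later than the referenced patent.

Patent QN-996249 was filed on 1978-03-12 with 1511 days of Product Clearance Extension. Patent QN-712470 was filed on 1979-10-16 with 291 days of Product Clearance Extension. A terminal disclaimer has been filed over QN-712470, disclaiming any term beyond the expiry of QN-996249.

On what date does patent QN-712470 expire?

August 3, 2001

Natural term of QN-712470:
  Base: filing + 21 years → 16 October 2000.
  Product Clearance Extension: +291 days → 3 August 2001.
Expiry of referenced patent QN-996249:
  Base: filing + 21 years → 12 March 1999.
  Product Clearance Extension: +1511 days → 1 May 2003.
Terminal disclaimer: QN-712470 expires on the earlier of 3 August 2001 and 1 May 2003.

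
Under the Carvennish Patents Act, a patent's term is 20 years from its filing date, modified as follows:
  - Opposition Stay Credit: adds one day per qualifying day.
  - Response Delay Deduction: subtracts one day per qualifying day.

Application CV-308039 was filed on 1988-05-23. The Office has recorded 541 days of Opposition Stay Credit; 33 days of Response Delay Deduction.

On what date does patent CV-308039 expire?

October 13, 2009

Base term: filing date + 20 years → 23 May 2008.
Opposition Stay Credit: +541 days → 15 November 2009.
Response Delay Deduction: −33 days → 13 October 2009.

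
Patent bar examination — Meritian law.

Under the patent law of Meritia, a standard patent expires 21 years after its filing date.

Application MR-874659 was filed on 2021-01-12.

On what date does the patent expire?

Filing date + 21 years → 12 January 2042.

2042-01-12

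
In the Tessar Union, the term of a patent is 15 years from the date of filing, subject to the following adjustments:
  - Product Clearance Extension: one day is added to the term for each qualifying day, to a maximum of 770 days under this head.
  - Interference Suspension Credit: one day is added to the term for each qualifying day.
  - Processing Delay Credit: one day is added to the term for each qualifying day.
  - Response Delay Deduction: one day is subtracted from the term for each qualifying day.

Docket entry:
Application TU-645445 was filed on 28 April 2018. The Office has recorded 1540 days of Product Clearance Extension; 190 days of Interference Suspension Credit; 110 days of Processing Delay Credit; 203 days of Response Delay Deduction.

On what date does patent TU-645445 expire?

Base term: filing date + 15 years → 28 April 2033.
Product Clearance Extension: 1540 days claimed exceeds the 770-day cap, so +770 days → 7 June 2035.
Interference Suspension Credit: +190 days → 14 December 2035.
Processing Delay Credit: +110 days → 2 April 2036.
Response Delay Deduction: −203 days → 12 September 2035.

2035-09-12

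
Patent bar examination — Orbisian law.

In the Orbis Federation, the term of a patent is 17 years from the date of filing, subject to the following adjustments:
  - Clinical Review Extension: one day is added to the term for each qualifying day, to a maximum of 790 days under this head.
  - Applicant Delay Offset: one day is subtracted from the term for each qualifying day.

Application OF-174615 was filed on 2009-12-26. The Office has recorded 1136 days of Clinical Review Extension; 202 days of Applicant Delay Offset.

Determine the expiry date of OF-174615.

Base term: filing date + 17 years → 26 December 2026.
Clinical Review Extension: 1136 days claimed exceeds the 790-day cap, so +790 days → 23 February 2029.
Applicant Delay Offset: −202 days → 5 August 2028.

2028-08-05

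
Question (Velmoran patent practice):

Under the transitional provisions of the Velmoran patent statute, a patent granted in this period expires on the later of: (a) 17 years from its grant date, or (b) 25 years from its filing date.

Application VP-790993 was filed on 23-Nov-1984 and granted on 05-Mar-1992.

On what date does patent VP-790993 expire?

2009-11-23

(a) grant + 17 years → 5 March 2009.
(b) filing + 25 years → 23 November 2009.
Later of the two: 23 November 2009.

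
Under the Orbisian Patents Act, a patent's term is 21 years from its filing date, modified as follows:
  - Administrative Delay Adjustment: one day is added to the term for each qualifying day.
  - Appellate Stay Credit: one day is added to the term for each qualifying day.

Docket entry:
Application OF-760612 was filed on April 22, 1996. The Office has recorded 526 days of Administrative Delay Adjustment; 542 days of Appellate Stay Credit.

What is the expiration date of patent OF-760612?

2020-03-25

Base term: filing date + 21 years → 22 April 2017.
Administrative Delay Adjustment: +526 days → 30 September 2018.
Appellate Stay Credit: +542 days → 25 March 2020.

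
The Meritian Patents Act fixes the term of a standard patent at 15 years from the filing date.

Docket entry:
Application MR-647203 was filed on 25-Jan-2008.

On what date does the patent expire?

Filing date + 15 years → 25 January 2023.

January 25, 2023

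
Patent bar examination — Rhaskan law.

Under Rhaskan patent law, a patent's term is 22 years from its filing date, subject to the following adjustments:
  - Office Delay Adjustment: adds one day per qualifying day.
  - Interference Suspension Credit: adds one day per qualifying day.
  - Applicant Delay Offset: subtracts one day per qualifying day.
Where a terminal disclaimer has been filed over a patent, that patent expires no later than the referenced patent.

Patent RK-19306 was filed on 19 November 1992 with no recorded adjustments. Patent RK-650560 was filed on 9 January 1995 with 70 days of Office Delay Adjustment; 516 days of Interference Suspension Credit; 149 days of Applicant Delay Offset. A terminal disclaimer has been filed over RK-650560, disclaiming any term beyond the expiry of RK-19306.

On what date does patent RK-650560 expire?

Natural term of RK-650560:
  Base: filing + 22 years → 9 January 2017.
  Office Delay Adjustment: +70 days → 20 March 2017.
  Interference Suspension Credit: +516 days → 18 August 2018.
  Applicant Delay Offset: −149 days → 22 March 2018.
Expiry of referenced patent RK-19306:
  Base: filing + 22 years → 19 November 2014.
Terminal disclaimer: RK-650560 expires on the earlier of 22 March 2018 and 19 November 2014.

November 19, 2014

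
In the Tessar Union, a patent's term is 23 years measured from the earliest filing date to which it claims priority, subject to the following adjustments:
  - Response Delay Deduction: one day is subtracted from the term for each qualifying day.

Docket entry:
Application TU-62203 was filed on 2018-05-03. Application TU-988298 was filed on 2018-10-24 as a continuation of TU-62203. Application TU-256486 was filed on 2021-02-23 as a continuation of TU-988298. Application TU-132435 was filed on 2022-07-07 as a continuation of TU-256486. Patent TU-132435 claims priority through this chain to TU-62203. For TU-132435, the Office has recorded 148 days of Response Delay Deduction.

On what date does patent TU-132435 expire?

Earliest priority filing: 3 May 2018.
Base term: 3 May 2018 + 23 years → 3 May 2041.
Response Delay Deduction: −148 days → 6 December 2040.

December 6, 2040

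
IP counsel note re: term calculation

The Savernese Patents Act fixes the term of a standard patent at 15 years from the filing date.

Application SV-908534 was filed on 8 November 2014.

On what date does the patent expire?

2029-11-08

Filing date + 15 years → 8 November 2029.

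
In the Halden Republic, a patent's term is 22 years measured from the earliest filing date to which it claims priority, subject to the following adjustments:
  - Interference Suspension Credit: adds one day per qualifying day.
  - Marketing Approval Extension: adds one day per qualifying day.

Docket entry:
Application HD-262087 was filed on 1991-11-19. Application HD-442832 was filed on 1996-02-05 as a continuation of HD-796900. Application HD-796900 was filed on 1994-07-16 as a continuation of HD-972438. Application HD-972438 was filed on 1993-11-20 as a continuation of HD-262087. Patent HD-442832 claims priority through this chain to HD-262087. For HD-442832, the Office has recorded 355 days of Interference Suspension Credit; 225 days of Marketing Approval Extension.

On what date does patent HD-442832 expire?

2015-06-22

Earliest priority filing: 19 November 1991.
Base term: 19 November 1991 + 22 years → 19 November 2013.
Interference Suspension Credit: +355 days → 9 November 2014.
Marketing Approval Extension: +225 days → 22 June 2015.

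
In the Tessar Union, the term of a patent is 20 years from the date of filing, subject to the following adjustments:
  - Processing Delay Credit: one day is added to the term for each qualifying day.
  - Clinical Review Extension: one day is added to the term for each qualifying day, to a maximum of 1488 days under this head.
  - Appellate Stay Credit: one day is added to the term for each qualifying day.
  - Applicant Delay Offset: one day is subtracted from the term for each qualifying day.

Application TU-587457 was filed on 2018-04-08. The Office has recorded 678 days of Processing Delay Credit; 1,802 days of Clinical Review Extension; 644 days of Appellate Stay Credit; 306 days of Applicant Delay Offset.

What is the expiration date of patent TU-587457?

Base term: filing date + 20 years → 8 April 2038.
Processing Delay Credit: +678 days → 15 February 2040.
Clinical Review Extension: 1802 days claimed exceeds the 1488-day cap, so +1488 days → 13 March 2044.
Appellate Stay Credit: +644 days → 17 December 2045.
Applicant Delay Offset: −306 days → 14 February 2045.

2045-02-14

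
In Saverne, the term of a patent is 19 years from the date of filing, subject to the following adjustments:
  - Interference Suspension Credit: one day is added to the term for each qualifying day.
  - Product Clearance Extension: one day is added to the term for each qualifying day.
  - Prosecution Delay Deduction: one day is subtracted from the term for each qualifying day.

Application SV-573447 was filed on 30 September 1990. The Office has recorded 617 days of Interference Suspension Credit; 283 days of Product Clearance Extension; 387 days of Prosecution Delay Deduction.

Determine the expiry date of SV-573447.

2011-02-25

Base term: filing date + 19 years → 30 September 2009.
Interference Suspension Credit: +617 days → 9 June 2011.
Product Clearance Extension: +283 days → 18 March 2012.
Prosecution Delay Deduction: −387 days → 25 February 2011.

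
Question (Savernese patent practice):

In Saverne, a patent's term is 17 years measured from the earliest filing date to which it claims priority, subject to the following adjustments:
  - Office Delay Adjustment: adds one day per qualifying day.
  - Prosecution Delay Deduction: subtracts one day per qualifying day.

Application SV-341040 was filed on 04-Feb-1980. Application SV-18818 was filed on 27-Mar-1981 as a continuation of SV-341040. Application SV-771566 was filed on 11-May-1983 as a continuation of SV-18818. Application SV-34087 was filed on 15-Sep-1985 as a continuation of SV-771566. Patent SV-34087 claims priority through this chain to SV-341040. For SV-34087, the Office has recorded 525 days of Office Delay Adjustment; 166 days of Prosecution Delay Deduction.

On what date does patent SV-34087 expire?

Earliest priority filing: 4 February 1980.
Base term: 4 February 1980 + 17 years → 4 February 1997.
Office Delay Adjustment: +525 days → 14 July 1998.
Prosecution Delay Deduction: −166 days → 29 January 1998.

January 29, 1998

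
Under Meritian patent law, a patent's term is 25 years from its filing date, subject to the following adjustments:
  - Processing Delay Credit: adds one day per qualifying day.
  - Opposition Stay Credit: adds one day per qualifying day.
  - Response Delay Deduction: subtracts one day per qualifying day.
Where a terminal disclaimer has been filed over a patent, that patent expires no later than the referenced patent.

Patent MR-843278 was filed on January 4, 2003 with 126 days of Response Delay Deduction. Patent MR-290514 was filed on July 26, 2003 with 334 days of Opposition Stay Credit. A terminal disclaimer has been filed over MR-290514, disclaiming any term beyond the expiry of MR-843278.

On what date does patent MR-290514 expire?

Natural term of MR-290514:
  Base: filing + 25 years → 26 July 2028.
  Opposition Stay Credit: +334 days → 25 June 2029.
Expiry of referenced patent MR-843278:
  Base: filing + 25 years → 4 January 2028.
  Response Delay Deduction: −126 days → 31 August 2027.
Terminal disclaimer: MR-290514 expires on the earlier of 25 June 2029 and 31 August 2027.

2027-08-31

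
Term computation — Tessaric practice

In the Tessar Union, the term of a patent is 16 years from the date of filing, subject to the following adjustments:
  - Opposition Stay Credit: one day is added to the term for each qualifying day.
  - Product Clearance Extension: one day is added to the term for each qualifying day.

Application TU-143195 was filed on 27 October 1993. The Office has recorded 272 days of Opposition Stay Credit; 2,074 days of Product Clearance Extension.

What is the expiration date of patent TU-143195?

Base term: filing date + 16 years → 27 October 2009.
Opposition Stay Credit: +272 days → 26 July 2010.
Product Clearance Extension: +2074 days → 30 March 2016.

March 30, 2016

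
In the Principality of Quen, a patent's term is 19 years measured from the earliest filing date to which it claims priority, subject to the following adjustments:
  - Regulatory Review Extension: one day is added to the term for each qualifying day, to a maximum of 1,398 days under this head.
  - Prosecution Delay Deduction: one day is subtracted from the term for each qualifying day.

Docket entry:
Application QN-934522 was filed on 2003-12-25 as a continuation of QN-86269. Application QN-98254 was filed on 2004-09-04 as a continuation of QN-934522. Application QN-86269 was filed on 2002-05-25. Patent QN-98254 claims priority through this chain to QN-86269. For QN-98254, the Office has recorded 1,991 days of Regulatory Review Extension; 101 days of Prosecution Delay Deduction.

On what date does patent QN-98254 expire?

2024-12-12

Earliest priority filing: 25 May 2002.
Base term: 25 May 2002 + 19 years → 25 May 2021.
Regulatory Review Extension: 1991 days claimed exceeds the 1398-day cap, so +1398 days → 23 March 2025.
Prosecution Delay Deduction: −101 days → 12 December 2024.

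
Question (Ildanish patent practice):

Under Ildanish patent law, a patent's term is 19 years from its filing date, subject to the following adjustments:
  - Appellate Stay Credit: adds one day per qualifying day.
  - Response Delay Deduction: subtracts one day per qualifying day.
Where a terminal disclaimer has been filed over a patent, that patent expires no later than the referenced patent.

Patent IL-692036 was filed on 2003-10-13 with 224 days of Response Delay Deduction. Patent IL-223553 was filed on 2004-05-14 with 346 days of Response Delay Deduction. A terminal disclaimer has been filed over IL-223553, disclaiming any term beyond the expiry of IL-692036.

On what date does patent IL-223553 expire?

Natural term of IL-223553:
  Base: filing + 19 years → 14 May 2023.
  Response Delay Deduction: −346 days → 2 June 2022.
Expiry of referenced patent IL-692036:
  Base: filing + 19 years → 13 October 2022.
  Response Delay Deduction: −224 days → 3 March 2022.
Terminal disclaimer: IL-223553 expires on the earlier of 2 June 2022 and 3 March 2022.

March 3, 2022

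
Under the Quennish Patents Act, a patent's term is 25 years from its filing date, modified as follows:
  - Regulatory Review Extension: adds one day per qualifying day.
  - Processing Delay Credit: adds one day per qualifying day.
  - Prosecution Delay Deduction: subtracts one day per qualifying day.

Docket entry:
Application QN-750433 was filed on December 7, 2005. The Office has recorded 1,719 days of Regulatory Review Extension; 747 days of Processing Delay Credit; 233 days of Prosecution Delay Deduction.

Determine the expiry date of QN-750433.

Base term: filing date + 25 years → 7 December 2030.
Regulatory Review Extension: +1719 days → 22 August 2035.
Processing Delay Credit: +747 days → 7 September 2037.
Prosecution Delay Deduction: −233 days → 17 January 2037.

January 17, 2037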